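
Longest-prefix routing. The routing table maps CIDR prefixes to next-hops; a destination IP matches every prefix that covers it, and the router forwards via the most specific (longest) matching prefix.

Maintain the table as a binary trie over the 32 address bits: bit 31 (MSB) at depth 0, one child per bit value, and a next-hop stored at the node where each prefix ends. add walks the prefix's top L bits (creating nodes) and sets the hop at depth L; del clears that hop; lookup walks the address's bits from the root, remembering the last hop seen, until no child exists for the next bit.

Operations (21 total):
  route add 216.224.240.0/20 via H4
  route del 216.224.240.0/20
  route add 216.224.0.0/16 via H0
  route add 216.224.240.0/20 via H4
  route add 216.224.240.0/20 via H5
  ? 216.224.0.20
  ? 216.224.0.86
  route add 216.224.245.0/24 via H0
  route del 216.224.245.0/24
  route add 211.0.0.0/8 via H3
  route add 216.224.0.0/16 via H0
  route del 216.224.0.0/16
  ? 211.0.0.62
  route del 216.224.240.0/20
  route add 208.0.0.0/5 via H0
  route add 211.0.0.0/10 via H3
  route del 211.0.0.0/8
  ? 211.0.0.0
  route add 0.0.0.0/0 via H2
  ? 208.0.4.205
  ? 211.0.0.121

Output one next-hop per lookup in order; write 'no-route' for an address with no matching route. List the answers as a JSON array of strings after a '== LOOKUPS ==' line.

Process each operation:
  + 216.224.240.0/20 (H4) depth=20
  del 216.224.240.0/20 (clear depth 20)
  + 216.224.0.0/16 (H0) depth=16
  + 216.224.240.0/20 (H4) depth=20
  + 216.224.240.0/20 (H5) depth=20
  Q 216.224.0.20: descend 1101100011100000 ; hops seen [H0] ; pick H0
  Q 216.224.0.86: descend 1101100011100000 ; hops seen [H0] ; pick H0
  + 216.224.245.0/24 (H0) depth=24
  del 216.224.245.0/24 (clear depth 24)
  + 211.0.0.0/8 (H3) depth=8
  + 216.224.0.0/16 (H0) depth=16
  del 216.224.0.0/16 (clear depth 16)
  Q 211.0.0.62: descend 11010011 ; hops seen [H3] ; pick H3
  del 216.224.240.0/20 (clear depth 20)
  + 208.0.0.0/5 (H0) depth=5
  + 211.0.0.0/10 (H3) depth=10
  del 211.0.0.0/8 (clear depth 8)
  Q 211.0.0.0: descend 1101001100 ; hops seen [H0,H3] ; pick H3
  + 0.0.0.0/0 (H2) depth=0
  Q 208.0.4.205: descend 110100 ; hops seen [H2,H0] ; pick H0
  Q 211.0.0.121: descend 1101001100 ; hops seen [H2,H0,H3] ; pick H3

== LOOKUPS ==
["H0","H0","H3","H3","H0","H3"]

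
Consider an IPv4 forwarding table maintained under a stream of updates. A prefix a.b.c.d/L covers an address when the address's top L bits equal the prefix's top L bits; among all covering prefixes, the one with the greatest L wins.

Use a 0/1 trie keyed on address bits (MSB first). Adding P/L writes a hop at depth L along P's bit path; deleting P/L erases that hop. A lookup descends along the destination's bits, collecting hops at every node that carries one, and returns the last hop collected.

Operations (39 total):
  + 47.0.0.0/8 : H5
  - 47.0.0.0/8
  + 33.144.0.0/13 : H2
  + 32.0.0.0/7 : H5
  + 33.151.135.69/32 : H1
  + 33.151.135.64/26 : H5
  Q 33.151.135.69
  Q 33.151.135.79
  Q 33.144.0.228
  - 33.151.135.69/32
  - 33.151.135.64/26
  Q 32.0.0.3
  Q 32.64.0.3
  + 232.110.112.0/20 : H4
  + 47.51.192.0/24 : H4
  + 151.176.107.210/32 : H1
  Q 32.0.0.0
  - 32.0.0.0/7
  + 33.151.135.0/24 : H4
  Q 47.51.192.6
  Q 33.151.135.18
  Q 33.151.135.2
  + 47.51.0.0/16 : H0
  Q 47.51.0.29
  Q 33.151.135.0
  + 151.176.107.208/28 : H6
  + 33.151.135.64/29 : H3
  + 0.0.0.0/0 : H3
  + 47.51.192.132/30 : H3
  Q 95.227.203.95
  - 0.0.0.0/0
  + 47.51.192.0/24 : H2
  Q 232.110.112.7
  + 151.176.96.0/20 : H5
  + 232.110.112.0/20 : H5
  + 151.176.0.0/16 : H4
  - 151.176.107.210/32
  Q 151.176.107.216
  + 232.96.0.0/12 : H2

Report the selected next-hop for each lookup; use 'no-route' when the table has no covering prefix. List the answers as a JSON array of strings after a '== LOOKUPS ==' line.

Trace:
  + 47.0.0.0/8 (H5) depth=8
  - 47.0.0.0/8 clear@8
  + 33.144.0.0/13 (H2) depth=13
  + 32.0.0.0/7 (H5) depth=7
  + 33.151.135.69/32 (H1) depth=32
  + 33.151.135.64/26 (H5) depth=26
  ? 33.151.135.69  path d0:-→d1:-→d2:-→d3:-→d4:-→d5:-→d6:-→d7:H5→d8:-→d9:-→d10:-→d11:-→d12:-→d13:H2→d14:-→d15:-→d16:-→d17:-→d18:-→d19:-→d20:-→d21:-→d22:-→d23:-→d24:-→d25:-→d26:H5→d27:-→d28:-→d29:-→d30:-→d31:-→d32:H1  best=H1
  ? 33.151.135.79  path d0:-→d1:-→d2:-→d3:-→d4:-→d5:-→d6:-→d7:H5→d8:-→d9:-→d10:-→d11:-→d12:-→d13:H2→d14:-→d15:-→d16:-→d17:-→d18:-→d19:-→d20:-→d21:-→d22:-→d23:-→d24:-→d25:-→d26:H5→d27:-→d28:-  best=H5
  ? 33.144.0.228  path d0:-→d1:-→d2:-→d3:-→d4:-→d5:-→d6:-→d7:H5→d8:-→d9:-→d10:-→d11:-→d12:-→d13:H2  best=H2
  - 33.151.135.69/32 clear@32
  - 33.151.135.64/26 clear@26
  ? 32.0.0.3  path d0:-→d1:-→d2:-→d3:-→d4:-→d5:-→d6:-→d7:H5  best=H5
  ? 32.64.0.3  path d0:-→d1:-→d2:-→d3:-→d4:-→d5:-→d6:-→d7:H5  best=H5
  + 232.110.112.0/20 (H4) depth=20
  + 47.51.192.0/24 (H4) depth=24
  + 151.176.107.210/32 (H1) depth=32
  ? 32.0.0.0  path d0:-→d1:-→d2:-→d3:-→d4:-→d5:-→d6:-→d7:H5  best=H5
  - 32.0.0.0/7 clear@7
  + 33.151.135.0/24 (H4) depth=24
  ? 47.51.192.6  path d0:-→d1:-→d2:-→d3:-→d4:-→d5:-→d6:-→d7:-→d8:-→d9:-→d10:-→d11:-→d12:-→d13:-→d14:-→d15:-→d16:-→d17:-→d18:-→d19:-→d20:-→d21:-→d22:-→d23:-→d24:H4  best=H4
  ? 33.151.135.18  path d0:-→d1:-→d2:-→d3:-→d4:-→d5:-→d6:-→d7:-→d8:-→d9:-→d10:-→d11:-→d12:-→d13:H2→d14:-→d15:-→d16:-→d17:-→d18:-→d19:-→d20:-→d21:-→d22:-→d23:-→d24:H4→d25:-  best=H4
  ? 33.151.135.2  path d0:-→d1:-→d2:-→d3:-→d4:-→d5:-→d6:-→d7:-→d8:-→d9:-→d10:-→d11:-→d12:-→d13:H2→d14:-→d15:-→d16:-→d17:-→d18:-→d19:-→d20:-→d21:-→d22:-→d23:-→d24:H4→d25:-  best=H4
  + 47.51.0.0/16 (H0) depth=16
  ? 47.51.0.29  path d0:-→d1:-→d2:-→d3:-→d4:-→d5:-→d6:-→d7:-→d8:-→d9:-→d10:-→d11:-→d12:-→d13:-→d14:-→d15:-→d16:H0  best=H0
  ? 33.151.135.0  path d0:-→d1:-→d2:-→d3:-→d4:-→d5:-→d6:-→d7:-→d8:-→d9:-→d10:-→d11:-→d12:-→d13:H2→d14:-→d15:-→d16:-→d17:-→d18:-→d19:-→d20:-→d21:-→d22:-→d23:-→d24:H4→d25:-  best=H4
  + 151.176.107.208/28 (H6) depth=28
  + 33.151.135.64/29 (H3) depth=29
  + 0.0.0.0/0 (H3) depth=0
  + 47.51.192.132/30 (H3) depth=30
  ? 95.227.203.95  path d0:H3→d1:-  best=H3
  - 0.0.0.0/0 clear@0
  + 47.51.192.0/24 (H2) depth=24
  ? 232.110.112.7  path d0:-→d1:-→d2:-→d3:-→d4:-→d5:-→d6:-→d7:-→d8:-→d9:-→d10:-→d11:-→d12:-→d13:-→d14:-→d15:-→d16:-→d17:-→d18:-→d19:-→d20:H4  best=H4
  + 151.176.96.0/20 (H5) depth=20
  + 232.110.112.0/20 (H5) depth=20
  + 151.176.0.0/16 (H4) depth=16
  - 151.176.107.210/32 clear@32
  ? 151.176.107.216  path d0:-→d1:-→d2:-→d3:-→d4:-→d5:-→d6:-→d7:-→d8:-→d9:-→d10:-→d11:-→d12:-→d13:-→d14:-→d15:-→d16:H4→d17:-→d18:-→d19:-→d20:H5→d21:-→d22:-→d23:-→d24:-→d25:-→d26:-→d27:-→d28:H6  best=H6
  + 232.96.0.0/12 (H2) depth=12

== LOOKUPS ==
["H1","H5","H2","H5","H5","H5","H4","H4","H4","H0","H4","H3","H4","H6"]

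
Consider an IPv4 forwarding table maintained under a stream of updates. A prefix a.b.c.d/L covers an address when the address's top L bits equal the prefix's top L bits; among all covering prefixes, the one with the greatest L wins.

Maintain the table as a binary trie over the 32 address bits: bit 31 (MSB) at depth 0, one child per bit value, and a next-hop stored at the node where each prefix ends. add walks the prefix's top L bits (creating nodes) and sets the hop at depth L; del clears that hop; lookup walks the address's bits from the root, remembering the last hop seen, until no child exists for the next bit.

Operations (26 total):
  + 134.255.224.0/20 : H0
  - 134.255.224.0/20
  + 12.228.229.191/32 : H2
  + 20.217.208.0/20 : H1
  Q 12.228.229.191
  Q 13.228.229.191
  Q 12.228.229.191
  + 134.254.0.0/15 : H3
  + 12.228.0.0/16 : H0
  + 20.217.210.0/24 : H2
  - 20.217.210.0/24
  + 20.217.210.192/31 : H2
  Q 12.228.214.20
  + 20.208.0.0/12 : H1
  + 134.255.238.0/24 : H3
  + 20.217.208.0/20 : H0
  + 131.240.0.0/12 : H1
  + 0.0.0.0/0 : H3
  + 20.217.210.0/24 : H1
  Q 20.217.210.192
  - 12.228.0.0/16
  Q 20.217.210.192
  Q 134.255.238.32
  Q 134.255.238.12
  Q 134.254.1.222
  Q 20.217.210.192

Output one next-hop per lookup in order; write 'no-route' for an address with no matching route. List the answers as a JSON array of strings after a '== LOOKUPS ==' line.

Process each operation:
  add 134.255.224.0/20 -> H0 at depth 20
  del 134.255.224.0/20 (clear depth 20)
  add 12.228.229.191/32 -> H2 at depth 32
  add 20.217.208.0/20 -> H1 at depth 20
  ? 12.228.229.191  path d0:-→d1:-→d2:-→d3:-→d4:-→d5:-→d6:-→d7:-→d8:-→d9:-→d10:-→d11:-→d12:-→d13:-→d14:-→d15:-→d16:-→d17:-→d18:-→d19:-→d20:-→d21:-→d22:-→d23:-→d24:-→d25:-→d26:-→d27:-→d28:-→d29:-→d30:-→d31:-→d32:H2  best=H2
  ? 13.228.229.191  path d0:-→d1:-→d2:-→d3:-→d4:-→d5:-→d6:-→d7:-  best=no-route
  ? 12.228.229.191  path d0:-→d1:-→d2:-→d3:-→d4:-→d5:-→d6:-→d7:-→d8:-→d9:-→d10:-→d11:-→d12:-→d13:-→d14:-→d15:-→d16:-→d17:-→d18:-→d19:-→d20:-→d21:-→d22:-→d23:-→d24:-→d25:-→d26:-→d27:-→d28:-→d29:-→d30:-→d31:-→d32:H2  best=H2
  add 134.254.0.0/15 -> H3 at depth 15
  add 12.228.0.0/16 -> H0 at depth 16
  add 20.217.210.0/24 -> H2 at depth 24
  del 20.217.210.0/24 (clear depth 24)
  add 20.217.210.192/31 -> H2 at depth 31
  ? 12.228.214.20  path d0:-→d1:-→d2:-→d3:-→d4:-→d5:-→d6:-→d7:-→d8:-→d9:-→d10:-→d11:-→d12:-→d13:-→d14:-→d15:-→d16:H0→d17:-→d18:-  best=H0
  add 20.208.0.0/12 -> H1 at depth 12
  add 134.255.238.0/24 -> H3 at depth 24
  add 20.217.208.0/20 -> H0 at depth 20
  add 131.240.0.0/12 -> H1 at depth 12
  add 0.0.0.0/0 -> H3 at depth 0
  add 20.217.210.0/24 -> H1 at depth 24
  ? 20.217.210.192  path d0:H3→d1:-→d2:-→d3:-→d4:-→d5:-→d6:-→d7:-→d8:-→d9:-→d10:-→d11:-→d12:H1→d13:-→d14:-→d15:-→d16:-→d17:-→d18:-→d19:-→d20:H0→d21:-→d22:-→d23:-→d24:H1→d25:-→d26:-→d27:-→d28:-→d29:-→d30:-→d31:H2  best=H2
  del 12.228.0.0/16 (clear depth 16)
  ? 20.217.210.192  path d0:H3→d1:-→d2:-→d3:-→d4:-→d5:-→d6:-→d7:-→d8:-→d9:-→d10:-→d11:-→d12:H1→d13:-→d14:-→d15:-→d16:-→d17:-→d18:-→d19:-→d20:H0→d21:-→d22:-→d23:-→d24:H1→d25:-→d26:-→d27:-→d28:-→d29:-→d30:-→d31:H2  best=H2
  ? 134.255.238.32  path d0:H3→d1:-→d2:-→d3:-→d4:-→d5:-→d6:-→d7:-→d8:-→d9:-→d10:-→d11:-→d12:-→d13:-→d14:-→d15:H3→d16:-→d17:-→d18:-→d19:-→d20:-→d21:-→d22:-→d23:-→d24:H3  best=H3
  ? 134.255.238.12  path d0:H3→d1:-→d2:-→d3:-→d4:-→d5:-→d6:-→d7:-→d8:-→d9:-→d10:-→d11:-→d12:-→d13:-→d14:-→d15:H3→d16:-→d17:-→d18:-→d19:-→d20:-→d21:-→d22:-→d23:-→d24:H3  best=H3
  ? 134.254.1.222  path d0:H3→d1:-→d2:-→d3:-→d4:-→d5:-→d6:-→d7:-→d8:-→d9:-→d10:-→d11:-→d12:-→d13:-→d14:-→d15:H3  best=H3
  ? 20.217.210.192  path d0:H3→d1:-→d2:-→d3:-→d4:-→d5:-→d6:-→d7:-→d8:-→d9:-→d10:-→d11:-→d12:H1→d13:-→d14:-→d15:-→d16:-→d17:-→d18:-→d19:-→d20:H0→d21:-→d22:-→d23:-→d24:H1→d25:-→d26:-→d27:-→d28:-→d29:-→d30:-→d31:H2  best=H2

== LOOKUPS ==
["H2","no-route","H2","H0","H2","H2","H3","H3","H3","H2"]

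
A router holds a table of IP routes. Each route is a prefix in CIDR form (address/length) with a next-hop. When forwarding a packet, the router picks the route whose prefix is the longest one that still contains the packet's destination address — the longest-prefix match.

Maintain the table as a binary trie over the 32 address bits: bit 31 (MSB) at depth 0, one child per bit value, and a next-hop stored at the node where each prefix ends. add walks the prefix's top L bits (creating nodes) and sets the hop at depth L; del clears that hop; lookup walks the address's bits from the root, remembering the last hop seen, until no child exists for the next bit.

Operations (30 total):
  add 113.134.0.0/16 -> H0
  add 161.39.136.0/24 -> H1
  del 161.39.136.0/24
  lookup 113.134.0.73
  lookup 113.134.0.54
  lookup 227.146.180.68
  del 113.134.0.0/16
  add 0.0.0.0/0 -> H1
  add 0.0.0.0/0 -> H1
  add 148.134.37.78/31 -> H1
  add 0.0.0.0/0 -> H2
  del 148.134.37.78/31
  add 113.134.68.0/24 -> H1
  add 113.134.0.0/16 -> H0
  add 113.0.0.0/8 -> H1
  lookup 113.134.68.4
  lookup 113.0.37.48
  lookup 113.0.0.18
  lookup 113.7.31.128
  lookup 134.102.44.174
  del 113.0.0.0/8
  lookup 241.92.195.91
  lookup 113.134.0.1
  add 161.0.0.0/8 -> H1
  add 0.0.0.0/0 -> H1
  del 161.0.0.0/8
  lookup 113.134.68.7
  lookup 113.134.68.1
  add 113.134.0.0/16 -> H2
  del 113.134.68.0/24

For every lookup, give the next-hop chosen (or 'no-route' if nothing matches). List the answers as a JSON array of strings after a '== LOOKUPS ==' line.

Process each operation:
  add 113.134.0.0/16 -> H0 at depth 16
  add 161.39.136.0/24 -> H1 at depth 24
  del 161.39.136.0/24 (clear depth 24)
  Q 113.134.0.73: descend 0111000110000110 ; hops seen [H0] ; pick H0
  Q 113.134.0.54: descend 0111000110000110 ; hops seen [H0] ; pick H0
  Q 227.146.180.68: descend 1 ; hops seen [∅] ; pick no-route
  del 113.134.0.0/16 (clear depth 16)
  add 0.0.0.0/0 -> H1 at depth 0
  add 0.0.0.0/0 -> H1 at depth 0
  add 148.134.37.78/31 -> H1 at depth 31
  add 0.0.0.0/0 -> H2 at depth 0
  del 148.134.37.78/31 (clear depth 31)
  add 113.134.68.0/24 -> H1 at depth 24
  add 113.134.0.0/16 -> H0 at depth 16
  add 113.0.0.0/8 -> H1 at depth 8
  Q 113.134.68.4: descend 011100011000011001000100 ; hops seen [H2,H1,H0,H1] ; pick H1
  Q 113.0.37.48: descend 01110001 ; hops seen [H2,H1] ; pick H1
  Q 113.0.0.18: descend 01110001 ; hops seen [H2,H1] ; pick H1
  Q 113.7.31.128: descend 01110001 ; hops seen [H2,H1] ; pick H1
  Q 134.102.44.174: descend 100 ; hops seen [H2] ; pick H2
  del 113.0.0.0/8 (clear depth 8)
  Q 241.92.195.91: descend 1 ; hops seen [H2] ; pick H2
  Q 113.134.0.1: descend 01110001100001100 ; hops seen [H2,H0] ; pick H0
  add 161.0.0.0/8 -> H1 at depth 8
  add 0.0.0.0/0 -> H1 at depth 0
  del 161.0.0.0/8 (clear depth 8)
  Q 113.134.68.7: descend 011100011000011001000100 ; hops seen [H1,H0,H1] ; pick H1
  Q 113.134.68.1: descend 011100011000011001000100 ; hops seen [H1,H0,H1] ; pick H1
  add 113.134.0.0/16 -> H2 at depth 16
  del 113.134.68.0/24 (clear depth 24)

== LOOKUPS ==
["H0","H0","no-route","H1","H1","H1","H1","H2","H2","H0","H1","H1"]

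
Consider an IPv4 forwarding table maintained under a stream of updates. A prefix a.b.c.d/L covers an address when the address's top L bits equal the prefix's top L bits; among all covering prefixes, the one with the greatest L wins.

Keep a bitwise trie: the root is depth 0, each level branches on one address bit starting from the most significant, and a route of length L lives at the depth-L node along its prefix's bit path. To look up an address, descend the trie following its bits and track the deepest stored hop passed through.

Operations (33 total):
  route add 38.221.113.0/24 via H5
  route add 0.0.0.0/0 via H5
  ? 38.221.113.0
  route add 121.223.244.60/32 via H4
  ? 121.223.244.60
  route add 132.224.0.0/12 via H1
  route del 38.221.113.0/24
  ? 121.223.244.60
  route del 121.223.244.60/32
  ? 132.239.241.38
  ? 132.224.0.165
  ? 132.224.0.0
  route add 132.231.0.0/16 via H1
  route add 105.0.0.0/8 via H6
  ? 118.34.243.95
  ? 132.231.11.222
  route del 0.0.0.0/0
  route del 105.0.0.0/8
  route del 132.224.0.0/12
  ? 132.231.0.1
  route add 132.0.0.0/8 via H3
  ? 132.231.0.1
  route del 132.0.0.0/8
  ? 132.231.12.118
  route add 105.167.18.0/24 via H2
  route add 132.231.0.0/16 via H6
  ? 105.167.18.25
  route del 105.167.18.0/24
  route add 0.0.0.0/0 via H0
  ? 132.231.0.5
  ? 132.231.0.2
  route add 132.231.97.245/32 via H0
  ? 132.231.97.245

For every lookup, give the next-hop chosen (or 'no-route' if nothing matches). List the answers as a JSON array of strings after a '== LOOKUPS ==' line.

Trace:
  add 38.221.113.0/24 -> H5 at depth 24
  add 0.0.0.0/0 -> H5 at depth 0
  Q 38.221.113.0: descend 001001101101110101110001 ; hops seen [H5,H5] ; pick H5
  add 121.223.244.60/32 -> H4 at depth 32
  Q 121.223.244.60: descend 01111001110111111111010000111100 ; hops seen [H5,H4] ; pick H4
  add 132.224.0.0/12 -> H1 at depth 12
  - 38.221.113.0/24 clear@24
  Q 121.223.244.60: descend 01111001110111111111010000111100 ; hops seen [H5,H4] ; pick H4
  - 121.223.244.60/32 clear@32
  Q 132.239.241.38: descend 100001001110 ; hops seen [H5,H1] ; pick H1
  Q 132.224.0.165: descend 100001001110 ; hops seen [H5,H1] ; pick H1
  Q 132.224.0.0: descend 100001001110 ; hops seen [H5,H1] ; pick H1
  add 132.231.0.0/16 -> H1 at depth 16
  add 105.0.0.0/8 -> H6 at depth 8
  Q 118.34.243.95: descend 0111 ; hops seen [H5] ; pick H5
  Q 132.231.11.222: descend 1000010011100111 ; hops seen [H5,H1,H1] ; pick H1
  - 0.0.0.0/0 clear@0
  - 105.0.0.0/8 clear@8
  - 132.224.0.0/12 clear@12
  Q 132.231.0.1: descend 1000010011100111 ; hops seen [H1] ; pick H1
  add 132.0.0.0/8 -> H3 at depth 8
  Q 132.231.0.1: descend 1000010011100111 ; hops seen [H3,H1] ; pick H1
  - 132.0.0.0/8 clear@8
  Q 132.231.12.118: descend 1000010011100111 ; hops seen [H1] ; pick H1
  add 105.167.18.0/24 -> H2 at depth 24
  add 132.231.0.0/16 -> H6 at depth 16
  Q 105.167.18.25: descend 011010011010011100010010 ; hops seen [H2] ; pick H2
  - 105.167.18.0/24 clear@24
  add 0.0.0.0/0 -> H0 at depth 0
  Q 132.231.0.5: descend 1000010011100111 ; hops seen [H0,H6] ; pick H6
  Q 132.231.0.2: descend 1000010011100111 ; hops seen [H0,H6] ; pick H6
  add 132.231.97.245/32 -> H0 at depth 32
  Q 132.231.97.245: descend 10000100111001110110000111110101 ; hops seen [H0,H6,H0] ; pick H0

== LOOKUPS ==
["H5","H4","H4","H1","H1","H1","H5","H1","H1","H1","H1","H2","H6","H6","H0"]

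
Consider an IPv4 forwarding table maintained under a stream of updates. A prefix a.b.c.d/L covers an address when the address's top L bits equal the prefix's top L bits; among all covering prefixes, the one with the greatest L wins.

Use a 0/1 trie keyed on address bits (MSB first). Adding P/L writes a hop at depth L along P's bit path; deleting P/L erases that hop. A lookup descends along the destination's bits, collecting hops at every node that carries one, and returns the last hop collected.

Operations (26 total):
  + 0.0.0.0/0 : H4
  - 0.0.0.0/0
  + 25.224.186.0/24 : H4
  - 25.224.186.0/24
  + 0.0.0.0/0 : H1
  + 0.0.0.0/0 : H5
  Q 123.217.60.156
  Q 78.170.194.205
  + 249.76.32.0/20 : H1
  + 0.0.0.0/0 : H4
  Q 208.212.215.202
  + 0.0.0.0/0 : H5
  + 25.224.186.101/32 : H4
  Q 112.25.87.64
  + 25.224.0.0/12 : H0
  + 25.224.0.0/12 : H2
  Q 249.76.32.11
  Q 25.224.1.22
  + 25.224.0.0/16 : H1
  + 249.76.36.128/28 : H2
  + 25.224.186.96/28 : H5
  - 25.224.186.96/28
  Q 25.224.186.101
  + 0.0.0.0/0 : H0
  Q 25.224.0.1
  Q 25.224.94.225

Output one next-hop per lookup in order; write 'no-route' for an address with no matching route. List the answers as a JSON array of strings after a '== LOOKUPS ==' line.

Process each operation:
  add 0.0.0.0/0 -> H4 at depth 0
  - 0.0.0.0/0 clear@0
  add 25.224.186.0/24 -> H4 at depth 24
  - 25.224.186.0/24 clear@24
  add 0.0.0.0/0 -> H1 at depth 0
  add 0.0.0.0/0 -> H5 at depth 0
  ? 123.217.60.156  path d0:H5→d1:-  best=H5
  ? 78.170.194.205  path d0:H5→d1:-  best=H5
  add 249.76.32.0/20 -> H1 at depth 20
  add 0.0.0.0/0 -> H4 at depth 0
  ? 208.212.215.202  path d0:H4→d1:-→d2:-  best=H4
  add 0.0.0.0/0 -> H5 at depth 0
  add 25.224.186.101/32 -> H4 at depth 32
  ? 112.25.87.64  path d0:H5→d1:-  best=H5
  add 25.224.0.0/12 -> H0 at depth 12
  add 25.224.0.0/12 -> H2 at depth 12
  ? 249.76.32.11  path d0:H5→d1:-→d2:-→d3:-→d4:-→d5:-→d6:-→d7:-→d8:-→d9:-→d10:-→d11:-→d12:-→d13:-→d14:-→d15:-→d16:-→d17:-→d18:-→d19:-→d20:H1  best=H1
  ? 25.224.1.22  path d0:H5→d1:-→d2:-→d3:-→d4:-→d5:-→d6:-→d7:-→d8:-→d9:-→d10:-→d11:-→d12:H2→d13:-→d14:-→d15:-→d16:-  best=H2
  add 25.224.0.0/16 -> H1 at depth 16
  add 249.76.36.128/28 -> H2 at depth 28
  add 25.224.186.96/28 -> H5 at depth 28
  - 25.224.186.96/28 clear@28
  ? 25.224.186.101  path d0:H5→d1:-→d2:-→d3:-→d4:-→d5:-→d6:-→d7:-→d8:-→d9:-→d10:-→d11:-→d12:H2→d13:-→d14:-→d15:-→d16:H1→d17:-→d18:-→d19:-→d20:-→d21:-→d22:-→d23:-→d24:-→d25:-→d26:-→d27:-→d28:-→d29:-→d30:-→d31:-→d32:H4  best=H4
  add 0.0.0.0/0 -> H0 at depth 0
  ? 25.224.0.1  path d0:H0→d1:-→d2:-→d3:-→d4:-→d5:-→d6:-→d7:-→d8:-→d9:-→d10:-→d11:-→d12:H2→d13:-→d14:-→d15:-→d16:H1  best=H1
  ? 25.224.94.225  path d0:H0→d1:-→d2:-→d3:-→d4:-→d5:-→d6:-→d7:-→d8:-→d9:-→d10:-→d11:-→d12:H2→d13:-→d14:-→d15:-→d16:H1  best=H1

== LOOKUPS ==
["H5","H5","H4","H5","H1","H2","H4","H1","H1"]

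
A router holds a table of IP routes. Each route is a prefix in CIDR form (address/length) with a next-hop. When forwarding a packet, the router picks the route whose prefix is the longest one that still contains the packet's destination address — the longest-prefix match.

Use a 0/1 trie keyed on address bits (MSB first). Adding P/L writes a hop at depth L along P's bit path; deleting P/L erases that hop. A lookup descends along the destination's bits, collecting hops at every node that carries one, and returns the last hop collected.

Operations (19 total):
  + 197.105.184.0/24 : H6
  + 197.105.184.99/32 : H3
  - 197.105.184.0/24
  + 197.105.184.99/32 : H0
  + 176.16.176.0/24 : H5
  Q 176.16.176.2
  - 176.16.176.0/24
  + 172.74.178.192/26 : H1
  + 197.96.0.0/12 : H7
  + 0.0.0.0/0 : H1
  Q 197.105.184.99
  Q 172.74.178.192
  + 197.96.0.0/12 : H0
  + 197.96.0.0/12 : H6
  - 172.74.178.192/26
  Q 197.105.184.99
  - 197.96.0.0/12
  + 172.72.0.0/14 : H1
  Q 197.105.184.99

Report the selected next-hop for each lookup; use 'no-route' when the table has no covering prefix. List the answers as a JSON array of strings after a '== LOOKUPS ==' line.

Trace:
  + 197.105.184.0/24 (H6) depth=24
  + 197.105.184.99/32 (H3) depth=32
  del 197.105.184.0/24 (clear depth 24)
  + 197.105.184.99/32 (H0) depth=32
  + 176.16.176.0/24 (H5) depth=24
  lookup 176.16.176.2: bits 101100000001000010110000 walk d0:-→d1:-→d2:-→d3:-→d4:-→d5:-→d6:-→d7:-→d8:-→d9:-→d10:-→d11:-→d12:-→d13:-→d14:-→d15:-→d16:-→d17:-→d18:-→d19:-→d20:-→d21:-→d22:-→d23:-→d24:H5 -> H5
  del 176.16.176.0/24 (clear depth 24)
  + 172.74.178.192/26 (H1) depth=26
  + 197.96.0.0/12 (H7) depth=12
  + 0.0.0.0/0 (H1) depth=0
  lookup 197.105.184.99: bits 11000101011010011011100001100011 walk d0:H1→d1:-→d2:-→d3:-→d4:-→d5:-→d6:-→d7:-→d8:-→d9:-→d10:-→d11:-→d12:H7→d13:-→d14:-→d15:-→d16:-→d17:-→d18:-→d19:-→d20:-→d21:-→d22:-→d23:-→d24:-→d25:-→d26:-→d27:-→d28:-→d29:-→d30:-→d31:-→d32:H0 -> H0
  lookup 172.74.178.192: bits 10101100010010101011001011 walk d0:H1→d1:-→d2:-→d3:-→d4:-→d5:-→d6:-→d7:-→d8:-→d9:-→d10:-→d11:-→d12:-→d13:-→d14:-→d15:-→d16:-→d17:-→d18:-→d19:-→d20:-→d21:-→d22:-→d23:-→d24:-→d25:-→d26:H1 -> H1
  + 197.96.0.0/12 (H0) depth=12
  + 197.96.0.0/12 (H6) depth=12
  del 172.74.178.192/26 (clear depth 26)
  lookup 197.105.184.99: bits 11000101011010011011100001100011 walk d0:H1→d1:-→d2:-→d3:-→d4:-→d5:-→d6:-→d7:-→d8:-→d9:-→d10:-→d11:-→d12:H6→d13:-→d14:-→d15:-→d16:-→d17:-→d18:-→d19:-→d20:-→d21:-→d22:-→d23:-→d24:-→d25:-→d26:-→d27:-→d28:-→d29:-→d30:-→d31:-→d32:H0 -> H0
  del 197.96.0.0/12 (clear depth 12)
  + 172.72.0.0/14 (H1) depth=14
  lookup 197.105.184.99: bits 11000101011010011011100001100011 walk d0:H1→d1:-→d2:-→d3:-→d4:-→d5:-→d6:-→d7:-→d8:-→d9:-→d10:-→d11:-→d12:-→d13:-→d14:-→d15:-→d16:-→d17:-→d18:-→d19:-→d20:-→d21:-→d22:-→d23:-→d24:-→d25:-→d26:-→d27:-→d28:-→d29:-→d30:-→d31:-→d32:H0 -> H0

== LOOKUPS ==
["H5","H0","H1","H0","H0"]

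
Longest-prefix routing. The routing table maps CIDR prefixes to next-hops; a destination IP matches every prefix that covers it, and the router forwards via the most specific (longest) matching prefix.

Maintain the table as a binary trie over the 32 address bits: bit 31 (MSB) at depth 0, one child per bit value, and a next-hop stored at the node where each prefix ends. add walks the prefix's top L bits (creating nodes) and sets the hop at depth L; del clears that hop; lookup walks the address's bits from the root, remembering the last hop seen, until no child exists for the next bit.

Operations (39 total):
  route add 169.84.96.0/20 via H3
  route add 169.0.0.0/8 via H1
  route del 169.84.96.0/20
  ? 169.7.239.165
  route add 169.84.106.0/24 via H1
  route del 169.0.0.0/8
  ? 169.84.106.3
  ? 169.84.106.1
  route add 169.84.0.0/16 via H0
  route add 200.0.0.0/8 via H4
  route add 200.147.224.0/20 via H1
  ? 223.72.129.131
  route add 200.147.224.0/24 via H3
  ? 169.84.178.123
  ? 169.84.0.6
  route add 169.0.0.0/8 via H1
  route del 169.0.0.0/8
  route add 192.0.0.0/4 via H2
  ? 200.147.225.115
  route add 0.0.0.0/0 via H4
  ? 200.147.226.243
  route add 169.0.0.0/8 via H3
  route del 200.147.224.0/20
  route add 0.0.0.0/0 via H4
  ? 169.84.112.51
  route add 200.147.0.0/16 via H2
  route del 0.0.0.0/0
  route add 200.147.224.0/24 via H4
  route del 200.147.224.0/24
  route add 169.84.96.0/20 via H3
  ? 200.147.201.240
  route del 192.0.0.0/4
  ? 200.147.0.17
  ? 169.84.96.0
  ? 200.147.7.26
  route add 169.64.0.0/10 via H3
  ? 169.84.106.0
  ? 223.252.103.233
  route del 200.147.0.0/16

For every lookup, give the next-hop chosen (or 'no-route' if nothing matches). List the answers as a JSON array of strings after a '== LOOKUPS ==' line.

Trace:
  + 169.84.96.0/20 (H3) depth=20
  + 169.0.0.0/8 (H1) depth=8
  del 169.84.96.0/20 (clear depth 20)
  lookup 169.7.239.165: bits 101010010 walk d0:-→d1:-→d2:-→d3:-→d4:-→d5:-→d6:-→d7:-→d8:H1→d9:- -> H1
  + 169.84.106.0/24 (H1) depth=24
  del 169.0.0.0/8 (clear depth 8)
  lookup 169.84.106.3: bits 101010010101010001101010 walk d0:-→d1:-→d2:-→d3:-→d4:-→d5:-→d6:-→d7:-→d8:-→d9:-→d10:-→d11:-→d12:-→d13:-→d14:-→d15:-→d16:-→d17:-→d18:-→d19:-→d20:-→d21:-→d22:-→d23:-→d24:H1 -> H1
  lookup 169.84.106.1: bits 101010010101010001101010 walk d0:-→d1:-→d2:-→d3:-→d4:-→d5:-→d6:-→d7:-→d8:-→d9:-→d10:-→d11:-→d12:-→d13:-→d14:-→d15:-→d16:-→d17:-→d18:-→d19:-→d20:-→d21:-→d22:-→d23:-→d24:H1 -> H1
  + 169.84.0.0/16 (H0) depth=16
  + 200.0.0.0/8 (H4) depth=8
  + 200.147.224.0/20 (H1) depth=20
  lookup 223.72.129.131: bits 110 walk d0:-→d1:-→d2:-→d3:- -> no-route
  + 200.147.224.0/24 (H3) depth=24
  lookup 169.84.178.123: bits 1010100101010100 walk d0:-→d1:-→d2:-→d3:-→d4:-→d5:-→d6:-→d7:-→d8:-→d9:-→d10:-→d11:-→d12:-→d13:-→d14:-→d15:-→d16:H0 -> H0
  lookup 169.84.0.6: bits 10101001010101000 walk d0:-→d1:-→d2:-→d3:-→d4:-→d5:-→d6:-→d7:-→d8:-→d9:-→d10:-→d11:-→d12:-→d13:-→d14:-→d15:-→d16:H0→d17:- -> H0
  + 169.0.0.0/8 (H1) depth=8
  del 169.0.0.0/8 (clear depth 8)
  + 192.0.0.0/4 (H2) depth=4
  lookup 200.147.225.115: bits 11001000100100111110000 walk d0:-→d1:-→d2:-→d3:-→d4:H2→d5:-→d6:-→d7:-→d8:H4→d9:-→d10:-→d11:-→d12:-→d13:-→d14:-→d15:-→d16:-→d17:-→d18:-→d19:-→d20:H1→d21:-→d22:-→d23:- -> H1
  + 0.0.0.0/0 (H4) depth=0
  lookup 200.147.226.243: bits 1100100010010011111000 walk d0:H4→d1:-→d2:-→d3:-→d4:H2→d5:-→d6:-→d7:-→d8:H4→d9:-→d10:-→d11:-→d12:-→d13:-→d14:-→d15:-→d16:-→d17:-→d18:-→d19:-→d20:H1→d21:-→d22:- -> H1
  + 169.0.0.0/8 (H3) depth=8
  del 200.147.224.0/20 (clear depth 20)
  + 0.0.0.0/0 (H4) depth=0
  lookup 169.84.112.51: bits 1010100101010100011 walk d0:H4→d1:-→d2:-→d3:-→d4:-→d5:-→d6:-→d7:-→d8:H3→d9:-→d10:-→d11:-→d12:-→d13:-→d14:-→d15:-→d16:H0→d17:-→d18:-→d19:- -> H0
  + 200.147.0.0/16 (H2) depth=16
  del 0.0.0.0/0 (clear depth 0)
  + 200.147.224.0/24 (H4) depth=24
  del 200.147.224.0/24 (clear depth 24)
  + 169.84.96.0/20 (H3) depth=20
  lookup 200.147.201.240: bits 110010001001001111 walk d0:-→d1:-→d2:-→d3:-→d4:H2→d5:-→d6:-→d7:-→d8:H4→d9:-→d10:-→d11:-→d12:-→d13:-→d14:-→d15:-→d16:H2→d17:-→d18:- -> H2
  del 192.0.0.0/4 (clear depth 4)
  lookup 200.147.0.17: bits 1100100010010011 walk d0:-→d1:-→d2:-→d3:-→d4:-→d5:-→d6:-→d7:-→d8:H4→d9:-→d10:-→d11:-→d12:-→d13:-→d14:-→d15:-→d16:H2 -> H2
  lookup 169.84.96.0: bits 10101001010101000110 walk d0:-→d1:-→d2:-→d3:-→d4:-→d5:-→d6:-→d7:-→d8:H3→d9:-→d10:-→d11:-→d12:-→d13:-→d14:-→d15:-→d16:H0→d17:-→d18:-→d19:-→d20:H3 -> H3
  lookup 200.147.7.26: bits 1100100010010011 walk d0:-→d1:-→d2:-→d3:-→d4:-→d5:-→d6:-→d7:-→d8:H4→d9:-→d10:-→d11:-→d12:-→d13:-→d14:-→d15:-→d16:H2 -> H2
  + 169.64.0.0/10 (H3) depth=10
  lookup 169.84.106.0: bits 101010010101010001101010 walk d0:-→d1:-→d2:-→d3:-→d4:-→d5:-→d6:-→d7:-→d8:H3→d9:-→d10:H3→d11:-→d12:-→d13:-→d14:-→d15:-→d16:H0→d17:-→d18:-→d19:-→d20:H3→d21:-→d22:-→d23:-→d24:H1 -> H1
  lookup 223.252.103.233: bits 110 walk d0:-→d1:-→d2:-→d3:- -> no-route
  del 200.147.0.0/16 (clear depth 16)

== LOOKUPS ==
["H1","H1","H1","no-route","H0","H0","H1","H1","H0","H2","H2","H3","H2","H1","no-route"]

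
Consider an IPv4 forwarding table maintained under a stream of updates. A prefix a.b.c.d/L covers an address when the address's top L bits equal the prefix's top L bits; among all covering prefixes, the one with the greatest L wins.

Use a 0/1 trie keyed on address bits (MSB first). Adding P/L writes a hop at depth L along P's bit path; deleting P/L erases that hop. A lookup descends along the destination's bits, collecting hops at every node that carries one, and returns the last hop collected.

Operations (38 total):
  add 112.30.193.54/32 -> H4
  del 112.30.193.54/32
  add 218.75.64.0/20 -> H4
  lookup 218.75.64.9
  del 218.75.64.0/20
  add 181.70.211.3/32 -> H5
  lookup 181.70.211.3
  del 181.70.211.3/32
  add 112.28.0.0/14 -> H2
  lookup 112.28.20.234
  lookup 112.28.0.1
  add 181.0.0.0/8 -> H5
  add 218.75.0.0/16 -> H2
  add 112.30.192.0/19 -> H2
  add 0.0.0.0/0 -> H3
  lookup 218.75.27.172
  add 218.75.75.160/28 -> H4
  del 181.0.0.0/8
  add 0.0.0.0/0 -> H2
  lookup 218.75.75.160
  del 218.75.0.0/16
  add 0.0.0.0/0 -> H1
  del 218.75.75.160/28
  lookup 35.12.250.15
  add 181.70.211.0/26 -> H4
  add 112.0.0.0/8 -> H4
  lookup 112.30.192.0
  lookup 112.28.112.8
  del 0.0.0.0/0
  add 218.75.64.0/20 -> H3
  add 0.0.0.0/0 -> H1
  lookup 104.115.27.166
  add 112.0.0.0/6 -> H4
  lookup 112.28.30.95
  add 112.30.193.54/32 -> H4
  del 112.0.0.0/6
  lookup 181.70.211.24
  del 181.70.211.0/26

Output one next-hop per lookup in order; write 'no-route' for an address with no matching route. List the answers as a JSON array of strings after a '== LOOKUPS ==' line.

Apply in order:
  + 112.30.193.54/32 (H4) depth=32
  del 112.30.193.54/32 (clear depth 32)
  + 218.75.64.0/20 (H4) depth=20
  ? 218.75.64.9  path d0:-→d1:-→d2:-→d3:-→d4:-→d5:-→d6:-→d7:-→d8:-→d9:-→d10:-→d11:-→d12:-→d13:-→d14:-→d15:-→d16:-→d17:-→d18:-→d19:-→d20:H4  best=H4
  del 218.75.64.0/20 (clear depth 20)
  + 181.70.211.3/32 (H5) depth=32
  ? 181.70.211.3  path d0:-→d1:-→d2:-→d3:-→d4:-→d5:-→d6:-→d7:-→d8:-→d9:-→d10:-→d11:-→d12:-→d13:-→d14:-→d15:-→d16:-→d17:-→d18:-→d19:-→d20:-→d21:-→d22:-→d23:-→d24:-→d25:-→d26:-→d27:-→d28:-→d29:-→d30:-→d31:-→d32:H5  best=H5
  del 181.70.211.3/32 (clear depth 32)
  + 112.28.0.0/14 (H2) depth=14
  ? 112.28.20.234  path d0:-→d1:-→d2:-→d3:-→d4:-→d5:-→d6:-→d7:-→d8:-→d9:-→d10:-→d11:-→d12:-→d13:-→d14:H2  best=H2
  ? 112.28.0.1  path d0:-→d1:-→d2:-→d3:-→d4:-→d5:-→d6:-→d7:-→d8:-→d9:-→d10:-→d11:-→d12:-→d13:-→d14:H2  best=H2
  + 181.0.0.0/8 (H5) depth=8
  + 218.75.0.0/16 (H2) depth=16
  + 112.30.192.0/19 (H2) depth=19
  + 0.0.0.0/0 (H3) depth=0
  ? 218.75.27.172  path d0:H3→d1:-→d2:-→d3:-→d4:-→d5:-→d6:-→d7:-→d8:-→d9:-→d10:-→d11:-→d12:-→d13:-→d14:-→d15:-→d16:H2→d17:-  best=H2
  + 218.75.75.160/28 (H4) depth=28
  del 181.0.0.0/8 (clear depth 8)
  + 0.0.0.0/0 (H2) depth=0
  ? 218.75.75.160  path d0:H2→d1:-→d2:-→d3:-→d4:-→d5:-→d6:-→d7:-→d8:-→d9:-→d10:-→d11:-→d12:-→d13:-→d14:-→d15:-→d16:H2→d17:-→d18:-→d19:-→d20:-→d21:-→d22:-→d23:-→d24:-→d25:-→d26:-→d27:-→d28:H4  best=H4
  del 218.75.0.0/16 (clear depth 16)
  + 0.0.0.0/0 (H1) depth=0
  del 218.75.75.160/28 (clear depth 28)
  ? 35.12.250.15  path d0:H1→d1:-  best=H1
  + 181.70.211.0/26 (H4) depth=26
  + 112.0.0.0/8 (H4) depth=8
  ? 112.30.192.0  path d0:H1→d1:-→d2:-→d3:-→d4:-→d5:-→d6:-→d7:-→d8:H4→d9:-→d10:-→d11:-→d12:-→d13:-→d14:H2→d15:-→d16:-→d17:-→d18:-→d19:H2→d20:-→d21:-→d22:-→d23:-  best=H2
  ? 112.28.112.8  path d0:H1→d1:-→d2:-→d3:-→d4:-→d5:-→d6:-→d7:-→d8:H4→d9:-→d10:-→d11:-→d12:-→d13:-→d14:H2  best=H2
  del 0.0.0.0/0 (clear depth 0)
  + 218.75.64.0/20 (H3) depth=20
  + 0.0.0.0/0 (H1) depth=0
  ? 104.115.27.166  path d0:H1→d1:-→d2:-→d3:-  best=H1
  + 112.0.0.0/6 (H4) depth=6
  ? 112.28.30.95  path d0:H1→d1:-→d2:-→d3:-→d4:-→d5:-→d6:H4→d7:-→d8:H4→d9:-→d10:-→d11:-→d12:-→d13:-→d14:H2  best=H2
  + 112.30.193.54/32 (H4) depth=32
  del 112.0.0.0/6 (clear depth 6)
  ? 181.70.211.24  path d0:H1→d1:-→d2:-→d3:-→d4:-→d5:-→d6:-→d7:-→d8:-→d9:-→d10:-→d11:-→d12:-→d13:-→d14:-→d15:-→d16:-→d17:-→d18:-→d19:-→d20:-→d21:-→d22:-→d23:-→d24:-→d25:-→d26:H4→d27:-  best=H4
  del 181.70.211.0/26 (clear depth 26)

== LOOKUPS ==
["H4","H5","H2","H2","H2","H4","H1","H2","H2","H1","H2","H4"]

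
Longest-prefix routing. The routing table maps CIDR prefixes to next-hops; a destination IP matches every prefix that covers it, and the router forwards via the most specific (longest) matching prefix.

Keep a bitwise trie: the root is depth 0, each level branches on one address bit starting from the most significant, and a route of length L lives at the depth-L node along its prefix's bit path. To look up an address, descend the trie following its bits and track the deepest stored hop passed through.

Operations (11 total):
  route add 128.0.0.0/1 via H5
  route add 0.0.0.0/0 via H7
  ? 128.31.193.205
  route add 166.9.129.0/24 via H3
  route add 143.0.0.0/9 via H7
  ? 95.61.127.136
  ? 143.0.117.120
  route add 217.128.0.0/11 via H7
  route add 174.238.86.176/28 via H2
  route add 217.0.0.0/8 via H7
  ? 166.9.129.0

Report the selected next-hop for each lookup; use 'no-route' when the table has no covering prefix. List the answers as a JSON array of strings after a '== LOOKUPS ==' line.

Apply in order:
  add 128.0.0.0/1 -> H5 at depth 1
  add 0.0.0.0/0 -> H7 at depth 0
  Q 128.31.193.205: descend 1 ; hops seen [H7,H5] ; pick H5
  add 166.9.129.0/24 -> H3 at depth 24
  add 143.0.0.0/9 -> H7 at depth 9
  Q 95.61.127.136: descend ε ; hops seen [H7] ; pick H7
  Q 143.0.117.120: descend 100011110 ; hops seen [H7,H5,H7] ; pick H7
  add 217.128.0.0/11 -> H7 at depth 11
  add 174.238.86.176/28 -> H2 at depth 28
  add 217.0.0.0/8 -> H7 at depth 8
  Q 166.9.129.0: descend 101001100000100110000001 ; hops seen [H7,H5,H3] ; pick H3

== LOOKUPS ==
["H5","H7","H7","H3"]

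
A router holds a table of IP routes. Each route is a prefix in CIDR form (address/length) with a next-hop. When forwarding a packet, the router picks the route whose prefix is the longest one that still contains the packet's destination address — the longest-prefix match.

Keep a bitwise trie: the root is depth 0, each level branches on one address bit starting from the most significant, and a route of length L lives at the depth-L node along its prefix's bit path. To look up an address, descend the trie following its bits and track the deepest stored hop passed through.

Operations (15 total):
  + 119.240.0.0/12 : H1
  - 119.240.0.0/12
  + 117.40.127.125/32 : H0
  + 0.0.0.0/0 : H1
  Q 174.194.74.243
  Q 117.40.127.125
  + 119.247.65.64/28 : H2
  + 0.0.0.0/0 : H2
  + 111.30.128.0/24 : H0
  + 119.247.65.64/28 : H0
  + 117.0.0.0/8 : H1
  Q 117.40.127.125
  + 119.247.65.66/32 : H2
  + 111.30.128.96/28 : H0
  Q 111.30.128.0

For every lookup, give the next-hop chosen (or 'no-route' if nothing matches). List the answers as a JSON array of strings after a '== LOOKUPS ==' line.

Process each operation:
  add 119.240.0.0/12 -> H1 at depth 12
  del 119.240.0.0/12 (clear depth 12)
  add 117.40.127.125/32 -> H0 at depth 32
  add 0.0.0.0/0 -> H1 at depth 0
  Q 174.194.74.243: descend ε ; hops seen [H1] ; pick H1
  Q 117.40.127.125: descend 01110101001010000111111101111101 ; hops seen [H1,H0] ; pick H0
  add 119.247.65.64/28 -> H2 at depth 28
  add 0.0.0.0/0 -> H2 at depth 0
  add 111.30.128.0/24 -> H0 at depth 24
  add 119.247.65.64/28 -> H0 at depth 28
  add 117.0.0.0/8 -> H1 at depth 8
  Q 117.40.127.125: descend 01110101001010000111111101111101 ; hops seen [H2,H1,H0] ; pick H0
  add 119.247.65.66/32 -> H2 at depth 32
  add 111.30.128.96/28 -> H0 at depth 28
  Q 111.30.128.0: descend 0110111100011110100000000 ; hops seen [H2,H0] ; pick H0

== LOOKUPS ==
["H1","H0","H0","H0"]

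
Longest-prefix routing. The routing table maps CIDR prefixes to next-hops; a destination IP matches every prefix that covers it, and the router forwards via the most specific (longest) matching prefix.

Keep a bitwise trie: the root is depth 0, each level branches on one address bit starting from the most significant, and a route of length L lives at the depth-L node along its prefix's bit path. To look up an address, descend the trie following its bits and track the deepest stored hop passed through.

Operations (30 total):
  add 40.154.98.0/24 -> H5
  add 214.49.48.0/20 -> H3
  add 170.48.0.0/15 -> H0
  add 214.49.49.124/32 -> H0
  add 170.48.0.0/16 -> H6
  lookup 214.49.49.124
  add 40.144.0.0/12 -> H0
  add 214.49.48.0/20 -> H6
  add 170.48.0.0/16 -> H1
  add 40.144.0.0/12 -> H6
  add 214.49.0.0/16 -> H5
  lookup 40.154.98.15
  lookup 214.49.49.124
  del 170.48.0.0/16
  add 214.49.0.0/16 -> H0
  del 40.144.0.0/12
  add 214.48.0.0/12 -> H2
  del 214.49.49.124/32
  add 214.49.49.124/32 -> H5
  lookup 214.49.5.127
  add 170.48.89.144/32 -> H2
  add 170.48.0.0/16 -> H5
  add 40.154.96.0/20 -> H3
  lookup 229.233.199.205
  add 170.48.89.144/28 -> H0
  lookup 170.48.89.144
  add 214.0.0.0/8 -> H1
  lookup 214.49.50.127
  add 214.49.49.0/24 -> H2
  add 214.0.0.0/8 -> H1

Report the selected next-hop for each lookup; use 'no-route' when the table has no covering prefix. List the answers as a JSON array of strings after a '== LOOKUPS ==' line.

Process each operation:
  add 40.154.98.0/24 -> H5 at depth 24
  add 214.49.48.0/20 -> H3 at depth 20
  add 170.48.0.0/15 -> H0 at depth 15
  add 214.49.49.124/32 -> H0 at depth 32
  add 170.48.0.0/16 -> H6 at depth 16
  lookup 214.49.49.124: bits 11010110001100010011000101111100 walk d0:-→d1:-→d2:-→d3:-→d4:-→d5:-→d6:-→d7:-→d8:-→d9:-→d10:-→d11:-→d12:-→d13:-→d14:-→d15:-→d16:-→d17:-→d18:-→d19:-→d20:H3→d21:-→d22:-→d23:-→d24:-→d25:-→d26:-→d27:-→d28:-→d29:-→d30:-→d31:-→d32:H0 -> H0
  add 40.144.0.0/12 -> H0 at depth 12
  add 214.49.48.0/20 -> H6 at depth 20
  add 170.48.0.0/16 -> H1 at depth 16
  add 40.144.0.0/12 -> H6 at depth 12
  add 214.49.0.0/16 -> H5 at depth 16
  lookup 40.154.98.15: bits 001010001001101001100010 walk d0:-→d1:-→d2:-→d3:-→d4:-→d5:-→d6:-→d7:-→d8:-→d9:-→d10:-→d11:-→d12:H6→d13:-→d14:-→d15:-→d16:-→d17:-→d18:-→d19:-→d20:-→d21:-→d22:-→d23:-→d24:H5 -> H5
  lookup 214.49.49.124: bits 11010110001100010011000101111100 walk d0:-→d1:-→d2:-→d3:-→d4:-→d5:-→d6:-→d7:-→d8:-→d9:-→d10:-→d11:-→d12:-→d13:-→d14:-→d15:-→d16:H5→d17:-→d18:-→d19:-→d20:H6→d21:-→d22:-→d23:-→d24:-→d25:-→d26:-→d27:-→d28:-→d29:-→d30:-→d31:-→d32:H0 -> H0
  - 170.48.0.0/16 clear@16
  add 214.49.0.0/16 -> H0 at depth 16
  - 40.144.0.0/12 clear@12
  add 214.48.0.0/12 -> H2 at depth 12
  - 214.49.49.124/32 clear@32
  add 214.49.49.124/32 -> H5 at depth 32
  lookup 214.49.5.127: bits 110101100011000100 walk d0:-→d1:-→d2:-→d3:-→d4:-→d5:-→d6:-→d7:-→d8:-→d9:-→d10:-→d11:-→d12:H2→d13:-→d14:-→d15:-→d16:H0→d17:-→d18:- -> H0
  add 170.48.89.144/32 -> H2 at depth 32
  add 170.48.0.0/16 -> H5 at depth 16
  add 40.154.96.0/20 -> H3 at depth 20
  lookup 229.233.199.205: bits 11 walk d0:-→d1:-→d2:- -> no-route
  add 170.48.89.144/28 -> H0 at depth 28
  lookup 170.48.89.144: bits 10101010001100000101100110010000 walk d0:-→d1:-→d2:-→d3:-→d4:-→d5:-→d6:-→d7:-→d8:-→d9:-→d10:-→d11:-→d12:-→d13:-→d14:-→d15:H0→d16:H5→d17:-→d18:-→d19:-→d20:-→d21:-→d22:-→d23:-→d24:-→d25:-→d26:-→d27:-→d28:H0→d29:-→d30:-→d31:-→d32:H2 -> H2
  add 214.0.0.0/8 -> H1 at depth 8
  lookup 214.49.50.127: bits 1101011000110001001100 walk d0:-→d1:-→d2:-→d3:-→d4:-→d5:-→d6:-→d7:-→d8:H1→d9:-→d10:-→d11:-→d12:H2→d13:-→d14:-→d15:-→d16:H0→d17:-→d18:-→d19:-→d20:H6→d21:-→d22:- -> H6
  add 214.49.49.0/24 -> H2 at depth 24
  add 214.0.0.0/8 -> H1 at depth 8

== LOOKUPS ==
["H0","H5","H0","H0","no-route","H2","H6"]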